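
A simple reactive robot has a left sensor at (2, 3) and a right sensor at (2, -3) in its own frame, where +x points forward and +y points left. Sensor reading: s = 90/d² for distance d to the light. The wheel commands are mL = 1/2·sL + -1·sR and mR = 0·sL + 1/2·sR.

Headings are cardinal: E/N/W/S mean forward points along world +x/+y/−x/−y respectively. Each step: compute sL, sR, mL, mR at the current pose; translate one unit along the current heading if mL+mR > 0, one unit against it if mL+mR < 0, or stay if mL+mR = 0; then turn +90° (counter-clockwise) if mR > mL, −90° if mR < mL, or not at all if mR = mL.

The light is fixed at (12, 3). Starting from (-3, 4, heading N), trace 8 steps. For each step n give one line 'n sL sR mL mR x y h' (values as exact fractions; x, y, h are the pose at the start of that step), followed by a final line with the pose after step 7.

0 10/37 10/17 -285/629 5/17 -3 4 N
1 45/149 45/149 -45/298 45/298 -3 3 W
2 45/74 45/164 45/1517 45/328 -3 3 S
3 90/173 18/37 -1449/6401 9/37 -3 2 E
4 9/29 45/61 -2061/3538 45/122 -2 2 N
5 90/281 90/257 -13725/72217 45/257 -2 1 W
6 45/58 45/136 225/3944 45/272 -1 1 S
7 90/121 90/157 -3825/18997 45/157 -1 0 E
final 0 0 N

n=0: pose=(-3,4,N); sL=10/37, sR=10/17; mL=-285/629, mR=5/17; mL+mR=-100/629 → advance -1; mR−mL=470/629 → turn +1·90°
n=1: pose=(-3,3,W); sL=45/149, sR=45/149; mL=-45/298, mR=45/298; mL+mR=0 → advance +0; mR−mL=45/149 → turn +1·90°
n=2: pose=(-3,3,S); sL=45/74, sR=45/164; mL=45/1517, mR=45/328; mL+mR=2025/12136 → advance +1; mR−mL=1305/12136 → turn +1·90°
n=3: pose=(-3,2,E); sL=90/173, sR=18/37; mL=-1449/6401, mR=9/37; mL+mR=108/6401 → advance +1; mR−mL=3006/6401 → turn +1·90°
n=4: pose=(-2,2,N); sL=9/29, sR=45/61; mL=-2061/3538, mR=45/122; mL+mR=-378/1769 → advance -1; mR−mL=1683/1769 → turn +1·90°
n=5: pose=(-2,1,W); sL=90/281, sR=90/257; mL=-13725/72217, mR=45/257; mL+mR=-1080/72217 → advance -1; mR−mL=26370/72217 → turn +1·90°
n=6: pose=(-1,1,S); sL=45/58, sR=45/136; mL=225/3944, mR=45/272; mL+mR=1755/7888 → advance +1; mR−mL=855/7888 → turn +1·90°
n=7: pose=(-1,0,E); sL=90/121, sR=90/157; mL=-3825/18997, mR=45/157; mL+mR=1620/18997 → advance +1; mR−mL=9270/18997 → turn +1·90°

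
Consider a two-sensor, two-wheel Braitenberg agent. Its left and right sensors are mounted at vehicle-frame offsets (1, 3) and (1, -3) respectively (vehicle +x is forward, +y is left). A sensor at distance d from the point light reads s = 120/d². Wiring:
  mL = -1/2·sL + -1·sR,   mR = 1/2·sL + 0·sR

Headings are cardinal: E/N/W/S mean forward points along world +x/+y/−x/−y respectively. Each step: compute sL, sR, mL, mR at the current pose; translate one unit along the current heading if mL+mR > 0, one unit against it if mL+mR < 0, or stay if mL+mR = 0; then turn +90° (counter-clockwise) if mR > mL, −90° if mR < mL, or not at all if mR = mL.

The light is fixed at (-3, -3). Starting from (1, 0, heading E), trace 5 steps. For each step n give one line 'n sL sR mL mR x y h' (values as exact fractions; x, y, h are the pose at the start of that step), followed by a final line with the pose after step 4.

0 120/61 24/5 -1764/305 60/61 1 0 E
1 15/2 30/13 -315/52 15/4 0 0 N
2 24 120/29 -468/29 12 0 -1 W
3 12/5 60 -306/5 6/5 1 -1 S
4 120/61 24/5 -1764/305 60/61 1 0 E
final 0 0 N

n=0: pose=(1,0,E); sL=120/61, sR=24/5; mL=-1764/305, mR=60/61; mL+mR=-24/5 → advance -1; mR−mL=2064/305 → turn +1·90°
n=1: pose=(0,0,N); sL=15/2, sR=30/13; mL=-315/52, mR=15/4; mL+mR=-30/13 → advance -1; mR−mL=255/26 → turn +1·90°
n=2: pose=(0,-1,W); sL=24, sR=120/29; mL=-468/29, mR=12; mL+mR=-120/29 → advance -1; mR−mL=816/29 → turn +1·90°
n=3: pose=(1,-1,S); sL=12/5, sR=60; mL=-306/5, mR=6/5; mL+mR=-60 → advance -1; mR−mL=312/5 → turn +1·90°
n=4: pose=(1,0,E); sL=120/61, sR=24/5; mL=-1764/305, mR=60/61; mL+mR=-24/5 → advance -1; mR−mL=2064/305 → turn +1·90°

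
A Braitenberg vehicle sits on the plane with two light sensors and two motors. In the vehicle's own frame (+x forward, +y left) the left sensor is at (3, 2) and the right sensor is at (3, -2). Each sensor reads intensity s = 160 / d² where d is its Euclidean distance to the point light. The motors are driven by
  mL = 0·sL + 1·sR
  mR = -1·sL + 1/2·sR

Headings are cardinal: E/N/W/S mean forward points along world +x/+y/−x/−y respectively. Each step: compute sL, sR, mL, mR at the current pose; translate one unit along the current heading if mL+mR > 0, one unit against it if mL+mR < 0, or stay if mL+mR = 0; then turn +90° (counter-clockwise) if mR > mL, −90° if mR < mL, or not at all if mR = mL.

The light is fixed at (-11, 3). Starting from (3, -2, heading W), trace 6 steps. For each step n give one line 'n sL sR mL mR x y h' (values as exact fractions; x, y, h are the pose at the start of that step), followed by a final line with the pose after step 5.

n=0: pose=(3,-2,W); sL=16/17, sR=16/13; mL=16/13, mR=-72/221; mL+mR=200/221 → advance +1; mR−mL=-344/221 → turn -1·90°
n=1: pose=(2,-2,N); sL=32/25, sR=160/229; mL=160/229, mR=-5328/5725; mL+mR=-1328/5725 → advance -1; mR−mL=-9328/5725 → turn -1·90°
n=2: pose=(2,-3,E); sL=10/17, sR=1/2; mL=1/2, mR=-23/68; mL+mR=11/68 → advance +1; mR−mL=-57/68 → turn -1·90°
n=3: pose=(3,-3,S); sL=160/337, sR=32/45; mL=32/45, mR=-1808/15165; mL+mR=2992/5055 → advance +1; mR−mL=-12592/15165 → turn -1·90°
n=4: pose=(3,-4,W); sL=80/101, sR=80/73; mL=80/73, mR=-1800/7373; mL+mR=6280/7373 → advance +1; mR−mL=-9880/7373 → turn -1·90°
n=5: pose=(2,-4,N); sL=160/137, sR=160/241; mL=160/241, mR=-27600/33017; mL+mR=-5680/33017 → advance -1; mR−mL=-49520/33017 → turn -1·90°

0 16/17 16/13 16/13 -72/221 3 -2 W
1 32/25 160/229 160/229 -5328/5725 2 -2 N
2 10/17 1/2 1/2 -23/68 2 -3 E
3 160/337 32/45 32/45 -1808/15165 3 -3 S
4 80/101 80/73 80/73 -1800/7373 3 -4 W
5 160/137 160/241 160/241 -27600/33017 2 -4 N
final 2 -5 E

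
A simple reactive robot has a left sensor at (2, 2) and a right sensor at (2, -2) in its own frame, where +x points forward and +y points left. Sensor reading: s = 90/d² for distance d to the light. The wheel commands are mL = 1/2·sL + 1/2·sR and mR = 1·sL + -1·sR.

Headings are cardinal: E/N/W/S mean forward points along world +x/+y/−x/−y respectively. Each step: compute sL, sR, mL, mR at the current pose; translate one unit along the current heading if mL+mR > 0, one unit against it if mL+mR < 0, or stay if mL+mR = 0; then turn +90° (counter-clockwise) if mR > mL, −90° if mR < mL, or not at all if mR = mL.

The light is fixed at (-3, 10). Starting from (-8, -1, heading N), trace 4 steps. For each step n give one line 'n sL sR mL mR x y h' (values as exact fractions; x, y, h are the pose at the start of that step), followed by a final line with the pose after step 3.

n=0: pose=(-8,-1,N); sL=9/13, sR=1; mL=11/13, mR=-4/13; mL+mR=7/13 → advance +1; mR−mL=-15/13 → turn -1·90°
n=1: pose=(-8,0,E); sL=90/73, sR=10/17; mL=1130/1241, mR=800/1241; mL+mR=1930/1241 → advance +1; mR−mL=-330/1241 → turn -1·90°
n=2: pose=(-7,0,S); sL=45/74, sR=1/2; mL=41/74, mR=4/37; mL+mR=49/74 → advance +1; mR−mL=-33/74 → turn -1·90°
n=3: pose=(-7,-1,W); sL=18/41, sR=10/13; mL=322/533, mR=-176/533; mL+mR=146/533 → advance +1; mR−mL=-498/533 → turn -1·90°

0 9/13 1 11/13 -4/13 -8 -1 N
1 90/73 10/17 1130/1241 800/1241 -8 0 E
2 45/74 1/2 41/74 4/37 -7 0 S
3 18/41 10/13 322/533 -176/533 -7 -1 W
final -8 -1 N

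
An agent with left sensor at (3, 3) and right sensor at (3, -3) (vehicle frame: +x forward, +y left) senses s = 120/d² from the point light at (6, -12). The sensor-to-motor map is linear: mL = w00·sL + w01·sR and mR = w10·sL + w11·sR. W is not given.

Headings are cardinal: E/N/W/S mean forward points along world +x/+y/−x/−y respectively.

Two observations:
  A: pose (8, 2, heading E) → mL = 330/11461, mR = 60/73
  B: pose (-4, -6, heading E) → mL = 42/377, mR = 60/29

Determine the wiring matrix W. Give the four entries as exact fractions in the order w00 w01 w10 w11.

obs A: pose=(8,2,E) → sL=60/157, sR=60/73, mL=330/11461, mR=60/73
obs B: pose=(-4,-6,E) → sL=12/13, sR=60/29, mL=42/377, mR=60/29
sensor matrix S = [[60/157, 60/73], [12/13, 60/29]]; det S = 138240/4320797
solve [mL_A; mL_B] = S·[w00; w01] and [mR_A; mR_B] = S·[w10; w11]:
  w00 = -1, w01 = 1/2, w10 = 0, w11 = 1

-1 1/2 0 1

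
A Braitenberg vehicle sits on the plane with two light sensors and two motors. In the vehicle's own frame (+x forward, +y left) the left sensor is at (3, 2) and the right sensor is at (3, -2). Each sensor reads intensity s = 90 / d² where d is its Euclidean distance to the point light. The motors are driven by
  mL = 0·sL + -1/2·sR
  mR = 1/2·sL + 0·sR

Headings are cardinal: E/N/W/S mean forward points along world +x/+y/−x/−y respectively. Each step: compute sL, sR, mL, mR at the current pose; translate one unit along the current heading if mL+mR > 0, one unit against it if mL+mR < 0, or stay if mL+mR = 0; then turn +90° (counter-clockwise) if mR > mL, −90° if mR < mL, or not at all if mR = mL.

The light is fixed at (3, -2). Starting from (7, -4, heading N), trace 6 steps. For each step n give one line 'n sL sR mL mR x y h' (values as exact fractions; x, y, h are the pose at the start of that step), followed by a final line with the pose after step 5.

n=0: pose=(7,-4,N); sL=18, sR=90/37; mL=-45/37, mR=9; mL+mR=288/37 → advance +1; mR−mL=378/37 → turn +1·90°
n=1: pose=(7,-3,W); sL=9, sR=45; mL=-45/2, mR=9/2; mL+mR=-18 → advance -1; mR−mL=27 → turn +1·90°
n=2: pose=(8,-3,S); sL=18/13, sR=18/5; mL=-9/5, mR=9/13; mL+mR=-72/65 → advance -1; mR−mL=162/65 → turn +1·90°
n=3: pose=(8,-2,E); sL=45/34, sR=45/34; mL=-45/68, mR=45/68; mL+mR=0 → advance +0; mR−mL=45/34 → turn +1·90°
n=4: pose=(8,-2,N); sL=5, sR=45/29; mL=-45/58, mR=5/2; mL+mR=50/29 → advance +1; mR−mL=95/29 → turn +1·90°
n=5: pose=(8,-1,W); sL=18, sR=90/13; mL=-45/13, mR=9; mL+mR=72/13 → advance +1; mR−mL=162/13 → turn +1·90°

0 18 90/37 -45/37 9 7 -4 N
1 9 45 -45/2 9/2 7 -3 W
2 18/13 18/5 -9/5 9/13 8 -3 S
3 45/34 45/34 -45/68 45/68 8 -2 E
4 5 45/29 -45/58 5/2 8 -2 N
5 18 90/13 -45/13 9 8 -1 W
final 7 -1 S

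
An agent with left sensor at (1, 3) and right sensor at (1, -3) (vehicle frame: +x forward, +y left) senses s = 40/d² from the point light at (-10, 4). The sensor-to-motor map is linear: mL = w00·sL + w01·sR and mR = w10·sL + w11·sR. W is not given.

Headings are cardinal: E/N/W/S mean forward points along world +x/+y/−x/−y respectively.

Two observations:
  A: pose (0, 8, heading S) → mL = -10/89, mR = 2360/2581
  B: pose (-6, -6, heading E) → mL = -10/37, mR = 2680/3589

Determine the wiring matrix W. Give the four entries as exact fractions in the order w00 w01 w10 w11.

-1/2 0 1 1

obs A: pose=(0,8,S) → sL=20/89, sR=20/29, mL=-10/89, mR=2360/2581
obs B: pose=(-6,-6,E) → sL=20/37, sR=20/97, mL=-10/37, mR=2680/3589
sensor matrix S = [[20/89, 20/29], [20/37, 20/97]]; det S = -3024000/9263209
solve [mL_A; mL_B] = S·[w00; w01] and [mR_A; mR_B] = S·[w10; w11]:
  w00 = -1/2, w01 = 0, w10 = 1, w11 = 1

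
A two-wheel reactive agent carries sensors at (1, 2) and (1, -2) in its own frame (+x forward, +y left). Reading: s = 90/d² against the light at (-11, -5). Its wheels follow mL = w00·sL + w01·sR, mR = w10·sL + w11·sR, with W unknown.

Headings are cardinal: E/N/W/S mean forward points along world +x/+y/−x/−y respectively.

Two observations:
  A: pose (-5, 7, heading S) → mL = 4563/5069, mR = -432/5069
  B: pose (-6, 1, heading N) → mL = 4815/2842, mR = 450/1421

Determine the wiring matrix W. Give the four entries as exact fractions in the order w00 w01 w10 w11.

obs A: pose=(-5,7,S) → sL=18/37, sR=90/137, mL=4563/5069, mR=-432/5069
obs B: pose=(-6,1,N) → sL=45/29, sR=45/49, mL=4815/2842, mR=450/1421
sensor matrix S = [[18/37, 90/137], [45/29, 45/49]]; det S = -4124520/7203049
solve [mL_A; mL_B] = S·[w00; w01] and [mR_A; mR_B] = S·[w10; w11]:
  w00 = 1/2, w01 = 1, w10 = 1/2, w11 = -1/2

1/2 1 1/2 -1/2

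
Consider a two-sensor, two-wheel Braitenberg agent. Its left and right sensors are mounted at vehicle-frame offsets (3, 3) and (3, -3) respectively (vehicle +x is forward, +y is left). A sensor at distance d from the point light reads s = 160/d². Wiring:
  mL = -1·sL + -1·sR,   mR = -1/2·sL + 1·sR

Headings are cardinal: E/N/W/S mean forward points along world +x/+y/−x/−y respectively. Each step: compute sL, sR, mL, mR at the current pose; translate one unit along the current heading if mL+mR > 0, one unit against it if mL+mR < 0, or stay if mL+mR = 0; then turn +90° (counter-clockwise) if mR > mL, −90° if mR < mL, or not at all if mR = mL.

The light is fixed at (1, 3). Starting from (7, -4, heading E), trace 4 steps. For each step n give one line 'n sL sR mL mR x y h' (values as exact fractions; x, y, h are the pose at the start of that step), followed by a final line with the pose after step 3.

0 160/97 160/181 -44480/17557 1040/17557 7 -4 E
1 8 2 -10 -2 6 -4 N
2 32/25 160/29 -4928/725 3536/725 6 -5 W
3 80/101 16/13 -2656/1313 1096/1313 7 -5 S
final 7 -4 E

n=0: pose=(7,-4,E); sL=160/97, sR=160/181; mL=-44480/17557, mR=1040/17557; mL+mR=-240/97 → advance -1; mR−mL=45520/17557 → turn +1·90°
n=1: pose=(6,-4,N); sL=8, sR=2; mL=-10, mR=-2; mL+mR=-12 → advance -1; mR−mL=8 → turn +1·90°
n=2: pose=(6,-5,W); sL=32/25, sR=160/29; mL=-4928/725, mR=3536/725; mL+mR=-48/25 → advance -1; mR−mL=8464/725 → turn +1·90°
n=3: pose=(7,-5,S); sL=80/101, sR=16/13; mL=-2656/1313, mR=1096/1313; mL+mR=-120/101 → advance -1; mR−mL=3752/1313 → turn +1·90°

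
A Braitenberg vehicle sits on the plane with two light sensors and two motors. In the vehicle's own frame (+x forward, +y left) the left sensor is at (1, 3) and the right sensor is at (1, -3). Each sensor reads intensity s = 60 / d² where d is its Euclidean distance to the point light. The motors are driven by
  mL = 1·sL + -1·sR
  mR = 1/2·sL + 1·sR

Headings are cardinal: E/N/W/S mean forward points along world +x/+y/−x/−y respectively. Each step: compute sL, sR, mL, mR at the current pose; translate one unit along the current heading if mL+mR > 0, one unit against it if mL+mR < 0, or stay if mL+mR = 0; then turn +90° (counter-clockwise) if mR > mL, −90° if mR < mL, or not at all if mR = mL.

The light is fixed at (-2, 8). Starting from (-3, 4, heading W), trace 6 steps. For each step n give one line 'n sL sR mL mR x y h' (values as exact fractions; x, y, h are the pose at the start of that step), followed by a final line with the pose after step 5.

n=0: pose=(-3,4,W); sL=60/53, sR=12; mL=-576/53, mR=666/53; mL+mR=90/53 → advance +1; mR−mL=1242/53 → turn +1·90°
n=1: pose=(-4,4,S); sL=30/13, sR=6/5; mL=72/65, mR=153/65; mL+mR=45/13 → advance +1; mR−mL=81/65 → turn +1·90°
n=2: pose=(-4,3,E); sL=12, sR=12/13; mL=144/13, mR=90/13; mL+mR=18 → advance +1; mR−mL=-54/13 → turn -1·90°
n=3: pose=(-3,3,S); sL=3/2, sR=15/13; mL=9/26, mR=99/52; mL+mR=9/4 → advance +1; mR−mL=81/52 → turn +1·90°
n=4: pose=(-3,2,E); sL=20/3, sR=20/27; mL=160/27, mR=110/27; mL+mR=10 → advance +1; mR−mL=-50/27 → turn -1·90°
n=5: pose=(-2,2,S); sL=30/29, sR=30/29; mL=0, mR=45/29; mL+mR=45/29 → advance +1; mR−mL=45/29 → turn +1·90°

0 60/53 12 -576/53 666/53 -3 4 W
1 30/13 6/5 72/65 153/65 -4 4 S
2 12 12/13 144/13 90/13 -4 3 E
3 3/2 15/13 9/26 99/52 -3 3 S
4 20/3 20/27 160/27 110/27 -3 2 E
5 30/29 30/29 0 45/29 -2 2 S
final -2 1 E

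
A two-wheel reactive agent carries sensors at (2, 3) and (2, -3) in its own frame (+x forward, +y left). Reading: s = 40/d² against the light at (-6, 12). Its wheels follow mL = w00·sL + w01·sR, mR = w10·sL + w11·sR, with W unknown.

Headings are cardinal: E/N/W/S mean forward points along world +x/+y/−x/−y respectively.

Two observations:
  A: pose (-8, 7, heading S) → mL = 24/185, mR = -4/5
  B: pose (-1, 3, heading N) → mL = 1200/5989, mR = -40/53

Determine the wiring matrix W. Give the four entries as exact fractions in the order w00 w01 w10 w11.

obs A: pose=(-8,7,S) → sL=4/5, sR=20/37, mL=24/185, mR=-4/5
obs B: pose=(-1,3,N) → sL=40/53, sR=40/113, mL=1200/5989, mR=-40/53
sensor matrix S = [[4/5, 20/37], [40/53, 40/113]]; det S = -27648/221593
solve [mL_A; mL_B] = S·[w00; w01] and [mR_A; mR_B] = S·[w10; w11]:
  w00 = 1/2, w01 = -1/2, w10 = -1, w11 = 0

1/2 -1/2 -1 0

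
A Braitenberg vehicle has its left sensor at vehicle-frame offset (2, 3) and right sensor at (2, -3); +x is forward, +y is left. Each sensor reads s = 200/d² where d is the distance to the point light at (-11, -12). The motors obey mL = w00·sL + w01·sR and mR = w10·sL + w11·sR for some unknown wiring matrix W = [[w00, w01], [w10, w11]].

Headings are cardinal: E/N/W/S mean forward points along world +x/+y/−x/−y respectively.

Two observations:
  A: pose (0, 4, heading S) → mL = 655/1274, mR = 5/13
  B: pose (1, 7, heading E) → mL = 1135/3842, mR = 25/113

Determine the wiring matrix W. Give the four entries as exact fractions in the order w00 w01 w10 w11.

obs A: pose=(0,4,S) → sL=25/49, sR=10/13, mL=655/1274, mR=5/13
obs B: pose=(1,7,E) → sL=5/17, sR=50/113, mL=1135/3842, mR=25/113
sensor matrix S = [[25/49, 10/13], [5/17, 50/113]]; det S = -600/1223677
solve [mL_A; mL_B] = S·[w00; w01] and [mR_A; mR_B] = S·[w10; w11]:
  w00 = -1/2, w01 = 1, w10 = 0, w11 = 1/2

-1/2 1 0 1/2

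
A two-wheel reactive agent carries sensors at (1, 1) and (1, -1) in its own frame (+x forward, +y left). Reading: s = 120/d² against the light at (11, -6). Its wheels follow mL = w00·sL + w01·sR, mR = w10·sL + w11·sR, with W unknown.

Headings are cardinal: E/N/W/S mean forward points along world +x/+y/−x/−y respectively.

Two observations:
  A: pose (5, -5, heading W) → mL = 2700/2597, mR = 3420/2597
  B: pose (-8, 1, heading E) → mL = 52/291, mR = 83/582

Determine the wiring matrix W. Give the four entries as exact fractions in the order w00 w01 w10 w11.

obs A: pose=(5,-5,W) → sL=120/49, sR=120/53, mL=2700/2597, mR=3420/2597
obs B: pose=(-8,1,E) → sL=30/97, sR=1/3, mL=52/291, mR=83/582
sensor matrix S = [[120/49, 120/53], [30/97, 1/3]]; det S = 29240/251909
solve [mL_A; mL_B] = S·[w00; w01] and [mR_A; mR_B] = S·[w10; w11]:
  w00 = -1/2, w01 = 1, w10 = 1, w11 = -1/2

-1/2 1 1 -1/2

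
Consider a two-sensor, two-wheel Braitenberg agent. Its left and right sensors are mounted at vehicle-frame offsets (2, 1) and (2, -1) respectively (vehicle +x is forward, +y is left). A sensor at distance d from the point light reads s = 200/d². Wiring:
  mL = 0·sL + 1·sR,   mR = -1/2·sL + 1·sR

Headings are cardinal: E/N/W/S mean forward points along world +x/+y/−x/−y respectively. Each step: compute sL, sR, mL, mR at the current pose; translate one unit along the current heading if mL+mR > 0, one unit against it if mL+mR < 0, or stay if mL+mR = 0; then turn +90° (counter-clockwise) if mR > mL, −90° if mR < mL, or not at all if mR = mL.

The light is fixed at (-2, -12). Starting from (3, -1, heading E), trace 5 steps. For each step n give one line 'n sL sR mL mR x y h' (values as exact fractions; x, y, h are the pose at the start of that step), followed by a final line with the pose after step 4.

0 200/193 200/149 200/149 23700/28757 3 -1 E
1 20/13 100/53 100/53 770/689 4 -1 S
2 200/97 200/137 200/137 5700/13289 4 -2 W
3 5/4 10/9 10/9 35/72 3 -2 N
4 200/193 200/149 200/149 23700/28757 3 -1 E
final 4 -1 S

n=0: pose=(3,-1,E); sL=200/193, sR=200/149; mL=200/149, mR=23700/28757; mL+mR=62300/28757 → advance +1; mR−mL=-100/193 → turn -1·90°
n=1: pose=(4,-1,S); sL=20/13, sR=100/53; mL=100/53, mR=770/689; mL+mR=2070/689 → advance +1; mR−mL=-10/13 → turn -1·90°
n=2: pose=(4,-2,W); sL=200/97, sR=200/137; mL=200/137, mR=5700/13289; mL+mR=25100/13289 → advance +1; mR−mL=-100/97 → turn -1·90°
n=3: pose=(3,-2,N); sL=5/4, sR=10/9; mL=10/9, mR=35/72; mL+mR=115/72 → advance +1; mR−mL=-5/8 → turn -1·90°
n=4: pose=(3,-1,E); sL=200/193, sR=200/149; mL=200/149, mR=23700/28757; mL+mR=62300/28757 → advance +1; mR−mL=-100/193 → turn -1·90°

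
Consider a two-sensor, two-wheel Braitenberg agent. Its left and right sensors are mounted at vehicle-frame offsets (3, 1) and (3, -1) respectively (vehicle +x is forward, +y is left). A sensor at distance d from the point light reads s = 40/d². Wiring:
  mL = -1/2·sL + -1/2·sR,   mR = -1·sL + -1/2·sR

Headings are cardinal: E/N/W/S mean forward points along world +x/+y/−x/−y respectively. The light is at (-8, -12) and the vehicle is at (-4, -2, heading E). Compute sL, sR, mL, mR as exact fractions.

left sensor world pos  = (-1, -1); dL² = 170
right sensor world pos = (-1, -3); dR² = 130
sL = 40/170 = 4/17
sR = 40/130 = 4/13
mL = -1/2·sL + -1/2·sR = -60/221
mR = -1·sL + -1/2·sR = -86/221

4/17 4/13 -60/221 -86/221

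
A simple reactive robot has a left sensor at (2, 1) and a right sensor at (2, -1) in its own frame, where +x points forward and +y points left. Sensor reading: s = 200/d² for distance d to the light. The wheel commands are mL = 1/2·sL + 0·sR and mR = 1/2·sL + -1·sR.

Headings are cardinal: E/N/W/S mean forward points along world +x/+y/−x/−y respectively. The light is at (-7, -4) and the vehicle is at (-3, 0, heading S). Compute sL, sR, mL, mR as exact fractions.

left sensor world pos  = (-2, -2); dL² = 29
right sensor world pos = (-4, -2); dR² = 13
sL = 200/29 = 200/29
sR = 200/13 = 200/13
mL = 1/2·sL + 0·sR = 100/29
mR = 1/2·sL + -1·sR = -4500/377

200/29 200/13 100/29 -4500/377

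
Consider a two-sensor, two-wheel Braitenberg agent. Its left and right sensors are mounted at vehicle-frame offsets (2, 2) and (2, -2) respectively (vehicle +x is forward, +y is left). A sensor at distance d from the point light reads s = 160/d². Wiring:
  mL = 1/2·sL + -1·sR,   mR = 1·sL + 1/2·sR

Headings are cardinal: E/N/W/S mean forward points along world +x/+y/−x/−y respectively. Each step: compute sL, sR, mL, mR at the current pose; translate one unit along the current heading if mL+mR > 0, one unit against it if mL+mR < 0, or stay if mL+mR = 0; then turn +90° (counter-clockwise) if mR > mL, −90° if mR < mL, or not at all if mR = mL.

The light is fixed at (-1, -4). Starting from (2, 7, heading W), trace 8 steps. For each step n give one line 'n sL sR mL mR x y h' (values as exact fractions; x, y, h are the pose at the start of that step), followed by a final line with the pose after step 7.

n=0: pose=(2,7,W); sL=80/41, sR=16/17; mL=24/697, mR=1688/697; mL+mR=1712/697 → advance +1; mR−mL=1664/697 → turn +1·90°
n=1: pose=(1,7,S); sL=160/97, sR=160/81; mL=-9040/7857, mR=20720/7857; mL+mR=11680/7857 → advance +1; mR−mL=9920/2619 → turn +1·90°
n=2: pose=(1,6,E); sL=1, sR=2; mL=-3/2, mR=2; mL+mR=1/2 → advance +1; mR−mL=7/2 → turn +1·90°
n=3: pose=(2,6,N); sL=32/29, sR=160/169; mL=-1936/4901, mR=7728/4901; mL+mR=5792/4901 → advance +1; mR−mL=9664/4901 → turn +1·90°
n=4: pose=(2,7,W); sL=80/41, sR=16/17; mL=24/697, mR=1688/697; mL+mR=1712/697 → advance +1; mR−mL=1664/697 → turn +1·90°
n=5: pose=(1,7,S); sL=160/97, sR=160/81; mL=-9040/7857, mR=20720/7857; mL+mR=11680/7857 → advance +1; mR−mL=9920/2619 → turn +1·90°
n=6: pose=(1,6,E); sL=1, sR=2; mL=-3/2, mR=2; mL+mR=1/2 → advance +1; mR−mL=7/2 → turn +1·90°
n=7: pose=(2,6,N); sL=32/29, sR=160/169; mL=-1936/4901, mR=7728/4901; mL+mR=5792/4901 → advance +1; mR−mL=9664/4901 → turn +1·90°

0 80/41 16/17 24/697 1688/697 2 7 W
1 160/97 160/81 -9040/7857 20720/7857 1 7 S
2 1 2 -3/2 2 1 6 E
3 32/29 160/169 -1936/4901 7728/4901 2 6 N
4 80/41 16/17 24/697 1688/697 2 7 W
5 160/97 160/81 -9040/7857 20720/7857 1 7 S
6 1 2 -3/2 2 1 6 E
7 32/29 160/169 -1936/4901 7728/4901 2 6 N
final 2 7 W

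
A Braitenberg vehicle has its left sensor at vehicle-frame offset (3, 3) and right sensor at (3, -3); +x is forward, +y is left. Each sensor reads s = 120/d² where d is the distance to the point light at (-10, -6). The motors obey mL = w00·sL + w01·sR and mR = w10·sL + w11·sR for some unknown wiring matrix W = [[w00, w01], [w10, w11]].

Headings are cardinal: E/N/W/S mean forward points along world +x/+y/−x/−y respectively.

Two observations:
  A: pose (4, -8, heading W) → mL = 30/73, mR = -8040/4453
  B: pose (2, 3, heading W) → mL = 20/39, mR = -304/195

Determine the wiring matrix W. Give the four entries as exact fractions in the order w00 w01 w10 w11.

obs A: pose=(4,-8,W) → sL=60/73, sR=60/61, mL=30/73, mR=-8040/4453
obs B: pose=(2,3,W) → sL=40/39, sR=8/15, mL=20/39, mR=-304/195
sensor matrix S = [[60/73, 60/61], [40/39, 8/15]]; det S = -33024/57889
solve [mL_A; mL_B] = S·[w00; w01] and [mR_A; mR_B] = S·[w10; w11]:
  w00 = 1/2, w01 = 0, w10 = -1, w11 = -1

1/2 0 -1 -1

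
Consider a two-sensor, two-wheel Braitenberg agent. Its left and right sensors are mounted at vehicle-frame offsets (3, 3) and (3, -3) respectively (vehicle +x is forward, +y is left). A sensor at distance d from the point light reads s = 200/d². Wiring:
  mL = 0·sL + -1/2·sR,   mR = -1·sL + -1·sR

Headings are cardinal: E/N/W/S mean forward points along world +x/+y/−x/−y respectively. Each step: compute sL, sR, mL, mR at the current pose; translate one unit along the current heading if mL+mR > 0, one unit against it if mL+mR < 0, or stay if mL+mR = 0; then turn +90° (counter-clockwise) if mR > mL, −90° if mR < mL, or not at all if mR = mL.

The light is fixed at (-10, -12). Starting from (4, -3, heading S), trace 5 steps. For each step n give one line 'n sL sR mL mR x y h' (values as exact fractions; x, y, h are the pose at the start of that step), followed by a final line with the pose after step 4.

0 8/13 200/157 -100/157 -3856/2041 4 -3 S
1 20/17 20/29 -10/29 -920/493 4 -2 W
2 200/313 200/493 -100/493 -161200/154309 5 -2 N
3 50/117 5/9 -5/18 -115/117 5 -3 E
4 8/13 200/157 -100/157 -3856/2041 4 -3 S
final 4 -2 W

n=0: pose=(4,-3,S); sL=8/13, sR=200/157; mL=-100/157, mR=-3856/2041; mL+mR=-5156/2041 → advance -1; mR−mL=-2556/2041 → turn -1·90°
n=1: pose=(4,-2,W); sL=20/17, sR=20/29; mL=-10/29, mR=-920/493; mL+mR=-1090/493 → advance -1; mR−mL=-750/493 → turn -1·90°
n=2: pose=(5,-2,N); sL=200/313, sR=200/493; mL=-100/493, mR=-161200/154309; mL+mR=-192500/154309 → advance -1; mR−mL=-129900/154309 → turn -1·90°
n=3: pose=(5,-3,E); sL=50/117, sR=5/9; mL=-5/18, mR=-115/117; mL+mR=-295/234 → advance -1; mR−mL=-55/78 → turn -1·90°
n=4: pose=(4,-3,S); sL=8/13, sR=200/157; mL=-100/157, mR=-3856/2041; mL+mR=-5156/2041 → advance -1; mR−mL=-2556/2041 → turn -1·90°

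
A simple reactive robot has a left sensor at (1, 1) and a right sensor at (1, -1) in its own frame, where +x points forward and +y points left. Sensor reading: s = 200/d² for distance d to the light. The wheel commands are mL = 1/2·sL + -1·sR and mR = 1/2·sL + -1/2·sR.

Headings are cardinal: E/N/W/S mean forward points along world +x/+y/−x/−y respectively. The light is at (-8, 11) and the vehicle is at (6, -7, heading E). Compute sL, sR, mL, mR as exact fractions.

left sensor world pos  = (7, -6); dL² = 514
right sensor world pos = (7, -8); dR² = 586
sL = 200/514 = 100/257
sR = 200/586 = 100/293
mL = 1/2·sL + -1·sR = -11050/75301
mR = 1/2·sL + -1/2·sR = 1800/75301

100/257 100/293 -11050/75301 1800/75301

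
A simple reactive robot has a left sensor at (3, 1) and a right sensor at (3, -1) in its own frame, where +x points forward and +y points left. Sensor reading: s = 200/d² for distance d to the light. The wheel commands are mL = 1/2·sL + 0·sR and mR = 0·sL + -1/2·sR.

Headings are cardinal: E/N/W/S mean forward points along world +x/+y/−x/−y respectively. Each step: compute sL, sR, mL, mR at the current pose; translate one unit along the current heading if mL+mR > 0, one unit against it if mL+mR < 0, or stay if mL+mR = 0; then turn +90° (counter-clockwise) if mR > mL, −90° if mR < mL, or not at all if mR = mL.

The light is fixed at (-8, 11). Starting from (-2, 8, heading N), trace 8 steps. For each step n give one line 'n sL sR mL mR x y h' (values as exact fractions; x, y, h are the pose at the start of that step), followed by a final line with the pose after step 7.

0 8 200/49 4 -100/49 -2 8 N
1 100/41 20/9 50/41 -10/9 -2 9 E
2 200/89 200/61 100/89 -100/61 -1 9 S
3 10 25/2 5 -25/4 -1 10 W
4 200/53 40/17 100/53 -20/17 0 10 N
5 100/61 100/61 50/61 -50/61 0 11 E
6 20/9 100/29 10/9 -50/29 0 11 S
7 8 200/29 4 -100/29 0 12 W
final -1 12 N

n=0: pose=(-2,8,N); sL=8, sR=200/49; mL=4, mR=-100/49; mL+mR=96/49 → advance +1; mR−mL=-296/49 → turn -1·90°
n=1: pose=(-2,9,E); sL=100/41, sR=20/9; mL=50/41, mR=-10/9; mL+mR=40/369 → advance +1; mR−mL=-860/369 → turn -1·90°
n=2: pose=(-1,9,S); sL=200/89, sR=200/61; mL=100/89, mR=-100/61; mL+mR=-2800/5429 → advance -1; mR−mL=-15000/5429 → turn -1·90°
n=3: pose=(-1,10,W); sL=10, sR=25/2; mL=5, mR=-25/4; mL+mR=-5/4 → advance -1; mR−mL=-45/4 → turn -1·90°
n=4: pose=(0,10,N); sL=200/53, sR=40/17; mL=100/53, mR=-20/17; mL+mR=640/901 → advance +1; mR−mL=-2760/901 → turn -1·90°
n=5: pose=(0,11,E); sL=100/61, sR=100/61; mL=50/61, mR=-50/61; mL+mR=0 → advance +0; mR−mL=-100/61 → turn -1·90°
n=6: pose=(0,11,S); sL=20/9, sR=100/29; mL=10/9, mR=-50/29; mL+mR=-160/261 → advance -1; mR−mL=-740/261 → turn -1·90°
n=7: pose=(0,12,W); sL=8, sR=200/29; mL=4, mR=-100/29; mL+mR=16/29 → advance +1; mR−mL=-216/29 → turn -1·90°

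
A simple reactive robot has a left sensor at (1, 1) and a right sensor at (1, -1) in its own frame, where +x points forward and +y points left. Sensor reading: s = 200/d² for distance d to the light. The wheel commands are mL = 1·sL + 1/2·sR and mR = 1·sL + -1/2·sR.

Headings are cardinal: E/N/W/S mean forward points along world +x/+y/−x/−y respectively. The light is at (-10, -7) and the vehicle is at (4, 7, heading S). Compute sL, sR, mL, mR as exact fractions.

left sensor world pos  = (5, 6); dL² = 394
right sensor world pos = (3, 6); dR² = 338
sL = 200/394 = 100/197
sR = 200/338 = 100/169
mL = 1·sL + 1/2·sR = 26750/33293
mR = 1·sL + -1/2·sR = 7050/33293

100/197 100/169 26750/33293 7050/33293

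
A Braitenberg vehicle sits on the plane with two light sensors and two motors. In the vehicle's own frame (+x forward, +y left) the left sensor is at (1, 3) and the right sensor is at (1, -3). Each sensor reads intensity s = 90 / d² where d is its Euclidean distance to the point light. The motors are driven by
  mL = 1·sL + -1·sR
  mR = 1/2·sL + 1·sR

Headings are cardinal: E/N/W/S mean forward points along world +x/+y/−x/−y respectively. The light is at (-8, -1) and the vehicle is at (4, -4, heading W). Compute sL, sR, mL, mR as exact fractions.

90/157 90/121 -3240/18997 19575/18997

left sensor world pos  = (3, -7); dL² = 157
right sensor world pos = (3, -1); dR² = 121
sL = 90/157 = 90/157
sR = 90/121 = 90/121
mL = 1·sL + -1·sR = -3240/18997
mR = 1/2·sL + 1·sR = 19575/18997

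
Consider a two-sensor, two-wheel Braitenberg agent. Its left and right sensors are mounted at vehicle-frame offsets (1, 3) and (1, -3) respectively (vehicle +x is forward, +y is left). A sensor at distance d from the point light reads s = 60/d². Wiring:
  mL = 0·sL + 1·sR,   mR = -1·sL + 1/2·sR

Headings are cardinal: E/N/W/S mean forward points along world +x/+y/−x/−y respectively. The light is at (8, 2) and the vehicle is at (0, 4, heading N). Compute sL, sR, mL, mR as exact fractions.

6/13 30/17 30/17 93/221

left sensor world pos  = (-3, 5); dL² = 130
right sensor world pos = (3, 5); dR² = 34
sL = 60/130 = 6/13
sR = 60/34 = 30/17
mL = 0·sL + 1·sR = 30/17
mR = -1·sL + 1/2·sR = 93/221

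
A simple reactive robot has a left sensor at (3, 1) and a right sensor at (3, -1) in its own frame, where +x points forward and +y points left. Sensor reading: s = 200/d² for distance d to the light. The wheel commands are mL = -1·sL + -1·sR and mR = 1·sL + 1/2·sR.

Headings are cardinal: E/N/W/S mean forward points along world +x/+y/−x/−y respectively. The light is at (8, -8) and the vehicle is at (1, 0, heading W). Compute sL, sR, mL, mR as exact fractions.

left sensor world pos  = (-2, -1); dL² = 149
right sensor world pos = (-2, 1); dR² = 181
sL = 200/149 = 200/149
sR = 200/181 = 200/181
mL = -1·sL + -1·sR = -66000/26969
mR = 1·sL + 1/2·sR = 51100/26969

200/149 200/181 -66000/26969 51100/26969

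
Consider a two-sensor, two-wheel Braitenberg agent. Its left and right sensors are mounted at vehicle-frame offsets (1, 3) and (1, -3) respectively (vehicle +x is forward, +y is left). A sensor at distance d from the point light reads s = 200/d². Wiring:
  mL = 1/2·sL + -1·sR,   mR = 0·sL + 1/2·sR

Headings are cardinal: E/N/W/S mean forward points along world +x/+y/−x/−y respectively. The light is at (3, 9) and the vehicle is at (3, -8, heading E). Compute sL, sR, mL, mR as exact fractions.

200/197 200/401 700/78997 100/401

left sensor world pos  = (4, -5); dL² = 197
right sensor world pos = (4, -11); dR² = 401
sL = 200/197 = 200/197
sR = 200/401 = 200/401
mL = 1/2·sL + -1·sR = 700/78997
mR = 0·sL + 1/2·sR = 100/401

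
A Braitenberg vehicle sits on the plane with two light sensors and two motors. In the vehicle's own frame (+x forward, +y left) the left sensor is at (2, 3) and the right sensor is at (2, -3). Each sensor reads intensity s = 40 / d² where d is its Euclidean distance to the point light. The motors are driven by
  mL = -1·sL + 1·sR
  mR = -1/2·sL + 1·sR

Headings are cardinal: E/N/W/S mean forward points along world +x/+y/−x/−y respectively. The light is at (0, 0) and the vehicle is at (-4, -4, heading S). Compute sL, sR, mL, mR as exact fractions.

left sensor world pos  = (-1, -6); dL² = 37
right sensor world pos = (-7, -6); dR² = 85
sL = 40/37 = 40/37
sR = 40/85 = 8/17
mL = -1·sL + 1·sR = -384/629
mR = -1/2·sL + 1·sR = -44/629

40/37 8/17 -384/629 -44/629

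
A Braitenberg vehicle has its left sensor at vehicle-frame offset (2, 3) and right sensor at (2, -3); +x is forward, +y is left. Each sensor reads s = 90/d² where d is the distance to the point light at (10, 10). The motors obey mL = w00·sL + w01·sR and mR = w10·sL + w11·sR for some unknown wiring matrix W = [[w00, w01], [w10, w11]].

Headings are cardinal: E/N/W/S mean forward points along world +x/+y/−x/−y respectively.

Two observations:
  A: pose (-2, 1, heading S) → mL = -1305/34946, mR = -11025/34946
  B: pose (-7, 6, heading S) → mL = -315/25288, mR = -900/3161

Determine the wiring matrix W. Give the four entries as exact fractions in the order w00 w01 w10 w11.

obs A: pose=(-2,1,S) → sL=45/101, sR=45/173, mL=-1305/34946, mR=-11025/34946
obs B: pose=(-7,6,S) → sL=45/116, sR=45/218, mL=-315/25288, mR=-900/3161
sensor matrix S = [[45/101, 45/173], [45/116, 45/218]]; det S = -1974375/220928612
solve [mL_A; mL_B] = S·[w00; w01] and [mR_A; mR_B] = S·[w10; w11]:
  w00 = 1/2, w01 = -1, w10 = -1, w11 = 1/2

1/2 -1 -1 1/2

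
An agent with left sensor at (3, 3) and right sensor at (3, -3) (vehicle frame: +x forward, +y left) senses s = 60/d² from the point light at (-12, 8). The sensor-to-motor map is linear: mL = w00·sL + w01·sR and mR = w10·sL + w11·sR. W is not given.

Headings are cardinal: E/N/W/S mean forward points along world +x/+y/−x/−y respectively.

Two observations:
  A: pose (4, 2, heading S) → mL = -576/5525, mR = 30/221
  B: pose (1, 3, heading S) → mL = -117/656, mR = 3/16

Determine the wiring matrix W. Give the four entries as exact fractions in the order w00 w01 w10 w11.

obs A: pose=(4,2,S) → sL=30/221, sR=6/25, mL=-576/5525, mR=30/221
obs B: pose=(1,3,S) → sL=3/16, sR=15/41, mL=-117/656, mR=3/16
sensor matrix S = [[30/221, 6/25], [3/16, 15/41]]; det S = 8451/1812200
solve [mL_A; mL_B] = S·[w00; w01] and [mR_A; mR_B] = S·[w10; w11]:
  w00 = 1, w01 = -1, w10 = 1, w11 = 0

1 -1 1 0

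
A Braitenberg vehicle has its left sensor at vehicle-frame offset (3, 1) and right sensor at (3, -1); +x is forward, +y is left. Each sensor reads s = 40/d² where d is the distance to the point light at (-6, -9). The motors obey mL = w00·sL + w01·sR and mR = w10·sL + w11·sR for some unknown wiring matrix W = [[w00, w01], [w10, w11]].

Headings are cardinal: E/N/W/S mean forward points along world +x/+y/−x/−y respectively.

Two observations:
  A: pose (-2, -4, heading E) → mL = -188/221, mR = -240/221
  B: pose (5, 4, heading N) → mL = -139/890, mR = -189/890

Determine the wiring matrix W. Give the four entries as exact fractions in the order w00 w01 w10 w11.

-1/2 -1 -1 -1

obs A: pose=(-2,-4,E) → sL=8/17, sR=8/13, mL=-188/221, mR=-240/221
obs B: pose=(5,4,N) → sL=10/89, sR=1/10, mL=-139/890, mR=-189/890
sensor matrix S = [[8/17, 8/13], [10/89, 1/10]]; det S = -2172/98345
solve [mL_A; mL_B] = S·[w00; w01] and [mR_A; mR_B] = S·[w10; w11]:
  w00 = -1/2, w01 = -1, w10 = -1, w11 = -1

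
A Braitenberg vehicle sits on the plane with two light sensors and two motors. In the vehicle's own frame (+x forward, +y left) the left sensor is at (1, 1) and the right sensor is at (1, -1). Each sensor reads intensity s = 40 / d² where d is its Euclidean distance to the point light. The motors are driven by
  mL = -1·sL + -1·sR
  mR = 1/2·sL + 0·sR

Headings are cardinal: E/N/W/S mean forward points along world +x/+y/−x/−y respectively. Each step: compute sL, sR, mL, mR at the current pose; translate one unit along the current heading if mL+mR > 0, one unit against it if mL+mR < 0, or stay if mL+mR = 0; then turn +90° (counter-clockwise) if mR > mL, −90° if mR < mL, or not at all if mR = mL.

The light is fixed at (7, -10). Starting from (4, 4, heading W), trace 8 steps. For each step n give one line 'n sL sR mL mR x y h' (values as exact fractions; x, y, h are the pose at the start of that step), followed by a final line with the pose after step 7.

n=0: pose=(4,4,W); sL=8/37, sR=40/241; mL=-3408/8917, mR=4/37; mL+mR=-2444/8917 → advance -1; mR−mL=4372/8917 → turn +1·90°
n=1: pose=(5,4,S); sL=4/17, sR=20/89; mL=-696/1513, mR=2/17; mL+mR=-518/1513 → advance -1; mR−mL=874/1513 → turn +1·90°
n=2: pose=(5,5,E); sL=40/257, sR=40/197; mL=-18160/50629, mR=20/257; mL+mR=-14220/50629 → advance -1; mR−mL=22100/50629 → turn +1·90°
n=3: pose=(4,5,N); sL=5/34, sR=2/13; mL=-133/442, mR=5/68; mL+mR=-201/884 → advance -1; mR−mL=331/884 → turn +1·90°
n=4: pose=(4,4,W); sL=8/37, sR=40/241; mL=-3408/8917, mR=4/37; mL+mR=-2444/8917 → advance -1; mR−mL=4372/8917 → turn +1·90°
n=5: pose=(5,4,S); sL=4/17, sR=20/89; mL=-696/1513, mR=2/17; mL+mR=-518/1513 → advance -1; mR−mL=874/1513 → turn +1·90°
n=6: pose=(5,5,E); sL=40/257, sR=40/197; mL=-18160/50629, mR=20/257; mL+mR=-14220/50629 → advance -1; mR−mL=22100/50629 → turn +1·90°
n=7: pose=(4,5,N); sL=5/34, sR=2/13; mL=-133/442, mR=5/68; mL+mR=-201/884 → advance -1; mR−mL=331/884 → turn +1·90°

0 8/37 40/241 -3408/8917 4/37 4 4 W
1 4/17 20/89 -696/1513 2/17 5 4 S
2 40/257 40/197 -18160/50629 20/257 5 5 E
3 5/34 2/13 -133/442 5/68 4 5 N
4 8/37 40/241 -3408/8917 4/37 4 4 W
5 4/17 20/89 -696/1513 2/17 5 4 S
6 40/257 40/197 -18160/50629 20/257 5 5 E
7 5/34 2/13 -133/442 5/68 4 5 N
final 4 4 W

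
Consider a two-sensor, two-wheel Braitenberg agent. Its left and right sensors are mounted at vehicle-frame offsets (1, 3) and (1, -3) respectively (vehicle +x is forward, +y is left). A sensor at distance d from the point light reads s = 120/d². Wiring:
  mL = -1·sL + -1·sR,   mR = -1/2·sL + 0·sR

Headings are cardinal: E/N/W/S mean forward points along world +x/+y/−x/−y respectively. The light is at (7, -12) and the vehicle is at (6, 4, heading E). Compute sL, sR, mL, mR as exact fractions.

left sensor world pos  = (7, 7); dL² = 361
right sensor world pos = (7, 1); dR² = 169
sL = 120/361 = 120/361
sR = 120/169 = 120/169
mL = -1·sL + -1·sR = -63600/61009
mR = -1/2·sL + 0·sR = -60/361

120/361 120/169 -63600/61009 -60/361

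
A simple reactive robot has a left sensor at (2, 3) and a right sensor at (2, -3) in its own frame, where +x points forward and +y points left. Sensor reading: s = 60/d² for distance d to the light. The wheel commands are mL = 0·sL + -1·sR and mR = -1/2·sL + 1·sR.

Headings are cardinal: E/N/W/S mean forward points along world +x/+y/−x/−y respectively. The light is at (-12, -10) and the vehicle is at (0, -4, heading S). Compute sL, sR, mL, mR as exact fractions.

60/241 60/97 -60/97 11550/23377

left sensor world pos  = (3, -6); dL² = 241
right sensor world pos = (-3, -6); dR² = 97
sL = 60/241 = 60/241
sR = 60/97 = 60/97
mL = 0·sL + -1·sR = -60/97
mR = -1/2·sL + 1·sR = 11550/23377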